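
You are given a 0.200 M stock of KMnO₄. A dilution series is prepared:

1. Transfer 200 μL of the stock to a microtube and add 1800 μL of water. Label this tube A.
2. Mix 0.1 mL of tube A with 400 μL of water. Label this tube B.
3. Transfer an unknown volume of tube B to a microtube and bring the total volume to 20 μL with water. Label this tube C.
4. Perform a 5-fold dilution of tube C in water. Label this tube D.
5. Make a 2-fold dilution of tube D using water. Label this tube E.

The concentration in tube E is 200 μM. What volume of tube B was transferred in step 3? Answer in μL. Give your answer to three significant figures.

10.0 μL

Step 1: 200 μL + 1800 μL = 2000 μL total → factor 2000/200 = 10
Step 2: 0.1 mL + 400 μL = 0.5 mL total → factor 0.5/0.1 = 5
Step 3: v brought to 20 μL → factor = 20 μL/v
Step 4: 5-fold → factor 5
Step 5: 2-fold → factor 2
Product of known-step factors = 500
Overall factor = 0.200 M / (200 μM) = 1000
Step-3 factor = 1000 / 500 = 2
v = 20 μL / 2 = 10.0 μL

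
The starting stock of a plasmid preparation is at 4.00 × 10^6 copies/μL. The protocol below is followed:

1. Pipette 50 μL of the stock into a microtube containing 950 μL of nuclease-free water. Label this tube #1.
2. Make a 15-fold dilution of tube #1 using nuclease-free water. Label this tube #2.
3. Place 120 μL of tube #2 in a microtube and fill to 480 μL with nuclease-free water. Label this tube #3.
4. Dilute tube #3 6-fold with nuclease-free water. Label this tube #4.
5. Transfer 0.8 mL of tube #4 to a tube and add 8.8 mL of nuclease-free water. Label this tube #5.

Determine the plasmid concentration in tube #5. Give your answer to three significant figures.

46.3 copies/μL

Step 1: 50 μL + 950 μL = 1000 μL total → factor 1000/50 = 20
Step 2: 15-fold → factor 15
Step 3: 120 μL brought to 480 μL → factor 480/120 = 4
Step 4: 6-fold → factor 6
Step 5: 0.8 mL + 8.8 mL = 9.6 mL total → factor 9.6/0.8 = 12
Overall dilution factor = 20 × 15 × 4 × 6 × 12 = 86400
Final = 4.00 × 10^6 copies/μL / 86400 = 46.3 copies/μL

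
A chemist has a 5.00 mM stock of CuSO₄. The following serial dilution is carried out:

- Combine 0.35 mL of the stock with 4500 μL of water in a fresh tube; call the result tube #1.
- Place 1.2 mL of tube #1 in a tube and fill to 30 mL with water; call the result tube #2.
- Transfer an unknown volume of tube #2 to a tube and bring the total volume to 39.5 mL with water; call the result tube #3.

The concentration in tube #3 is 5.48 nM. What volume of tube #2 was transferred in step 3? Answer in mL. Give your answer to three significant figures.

Step 1: 0.35 mL + 4500 μL = 4.85 mL total → factor 4.85/0.35 = 13.857
Step 2: 1.2 mL brought to 30 mL → factor 30/1.2 = 25
Step 3: v brought to 39.5 mL → factor = 39.5 mL/v
Product of known-step factors = 346.43
Overall factor = 5.00 mM / (5.48 nM) = 9.1241 × 10^5
Step-3 factor = 9.1241 × 10^5 / 346.43 = 2633.8
v = 39.5 mL / 2633.8 = 0.0150 mL

0.0150 mL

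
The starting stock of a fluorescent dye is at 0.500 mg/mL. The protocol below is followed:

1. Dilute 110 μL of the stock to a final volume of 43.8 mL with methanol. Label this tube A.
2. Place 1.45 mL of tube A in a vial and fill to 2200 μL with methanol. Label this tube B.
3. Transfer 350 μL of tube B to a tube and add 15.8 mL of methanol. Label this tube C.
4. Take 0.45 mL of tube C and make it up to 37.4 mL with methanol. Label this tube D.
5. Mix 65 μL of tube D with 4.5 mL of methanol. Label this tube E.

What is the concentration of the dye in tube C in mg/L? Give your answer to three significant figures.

0.0179 mg/L

Step 1: 110 μL brought to 43.8 mL → factor 43800/110 = 398.18
Step 2: 1.45 mL brought to 2200 μL → factor 2.2/1.45 = 1.5172
Step 3: 350 μL + 15.8 mL = 16150 μL total → factor 16150/350 = 46.143
Dilution factor through tube C = 398.18 × 1.5172 × 46.143 = 27877
[tube C] = 0.500 mg/mL / 27877 = 1.794 × 10^-5 mg/mL = 0.0179 mg/L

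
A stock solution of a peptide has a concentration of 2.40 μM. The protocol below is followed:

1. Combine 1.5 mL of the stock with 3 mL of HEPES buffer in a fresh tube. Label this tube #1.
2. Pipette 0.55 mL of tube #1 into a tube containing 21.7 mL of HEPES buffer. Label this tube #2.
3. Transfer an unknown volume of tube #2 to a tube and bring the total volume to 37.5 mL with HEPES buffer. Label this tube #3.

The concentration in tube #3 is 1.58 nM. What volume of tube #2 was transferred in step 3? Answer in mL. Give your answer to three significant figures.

Step 1: 1.5 mL + 3 mL = 4.5 mL total → factor 4.5/1.5 = 3
Step 2: 0.55 mL + 21.7 mL = 22.25 mL total → factor 22.25/0.55 = 40.455
Step 3: v brought to 37.5 mL → factor = 37.5 mL/v
Product of known-step factors = 121.36
Overall factor = 2.40 μM / (1.58 nM) = 1519
Step-3 factor = 1519 / 121.36 = 12.516
v = 37.5 mL / 12.516 = 3.00 mL

3.00 mL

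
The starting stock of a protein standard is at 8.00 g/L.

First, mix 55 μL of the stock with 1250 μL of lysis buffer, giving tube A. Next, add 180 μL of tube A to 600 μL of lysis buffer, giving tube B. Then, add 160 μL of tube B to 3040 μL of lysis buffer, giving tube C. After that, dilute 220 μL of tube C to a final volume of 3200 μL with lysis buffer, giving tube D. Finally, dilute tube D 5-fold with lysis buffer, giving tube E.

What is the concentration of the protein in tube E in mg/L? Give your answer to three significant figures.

Step 1: 55 μL + 1250 μL = 1305 μL total → factor 1305/55 = 23.727
Step 2: 180 μL + 600 μL = 780 μL total → factor 780/180 = 4.3333
Step 3: 160 μL + 3040 μL = 3200 μL total → factor 3200/160 = 20
Step 4: 220 μL brought to 3200 μL → factor 3200/220 = 14.545
Step 5: 5-fold → factor 5
Overall dilution factor = 23.727 × 4.3333 × 20 × 14.545 × 5 = 1.4955 × 10^5
Final = 8.00 g/L / 1.4955 × 10^5 = 5.349 × 10^-5 g/L = 0.0535 mg/L

0.0535 mg/L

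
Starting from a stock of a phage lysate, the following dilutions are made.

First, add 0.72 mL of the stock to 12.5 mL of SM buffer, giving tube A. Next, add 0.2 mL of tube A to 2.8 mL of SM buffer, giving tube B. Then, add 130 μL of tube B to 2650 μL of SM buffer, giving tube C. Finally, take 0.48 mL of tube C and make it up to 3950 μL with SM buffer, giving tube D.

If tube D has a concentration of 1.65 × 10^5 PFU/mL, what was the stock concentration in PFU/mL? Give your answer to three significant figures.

8.00 × 10^9 PFU/mL

Step 1: 0.72 mL + 12.5 mL = 13.22 mL total → factor 13.22/0.72 = 18.361
Step 2: 0.2 mL + 2.8 mL = 3 mL total → factor 3/0.2 = 15
Step 3: 130 μL + 2650 μL = 2780 μL total → factor 2780/130 = 21.385
Step 4: 0.48 mL brought to 3950 μL → factor 3.95/0.48 = 8.2292
Overall dilution factor = 18.361 × 15 × 21.385 × 8.2292 = 48467
Stock = 1.65 × 10^5 PFU/mL × 48467 = 8.00 × 10^9 PFU/mL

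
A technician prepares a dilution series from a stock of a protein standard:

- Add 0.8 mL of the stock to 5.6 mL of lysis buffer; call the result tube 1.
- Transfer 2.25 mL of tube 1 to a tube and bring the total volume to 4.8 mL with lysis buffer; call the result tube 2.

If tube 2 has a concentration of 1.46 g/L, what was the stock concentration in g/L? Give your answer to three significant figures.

24.9 g/L

Step 1: 0.8 mL + 5.6 mL = 6.4 mL total → factor 6.4/0.8 = 8
Step 2: 2.25 mL brought to 4.8 mL → factor 4.8/2.25 = 2.1333
Overall dilution factor = 8 × 2.1333 = 17.067
Stock = 1.46 g/L × 17.067 = 24.9 g/L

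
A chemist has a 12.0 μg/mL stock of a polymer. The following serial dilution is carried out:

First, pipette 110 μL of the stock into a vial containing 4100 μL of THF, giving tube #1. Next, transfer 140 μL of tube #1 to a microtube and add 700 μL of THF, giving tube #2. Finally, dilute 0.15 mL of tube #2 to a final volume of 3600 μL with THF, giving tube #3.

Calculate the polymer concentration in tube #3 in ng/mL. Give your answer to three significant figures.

Step 1: 110 μL + 4100 μL = 4210 μL total → factor 4210/110 = 38.273
Step 2: 140 μL + 700 μL = 840 μL total → factor 840/140 = 6
Step 3: 0.15 mL brought to 3600 μL → factor 3.6/0.15 = 24
Dilution factor through tube #3 = 38.273 × 6 × 24 = 5511.3
[tube #3] = 12.0 μg/mL / 5511.3 = 0.002177 μg/mL = 2.18 ng/mL

2.18 ng/mL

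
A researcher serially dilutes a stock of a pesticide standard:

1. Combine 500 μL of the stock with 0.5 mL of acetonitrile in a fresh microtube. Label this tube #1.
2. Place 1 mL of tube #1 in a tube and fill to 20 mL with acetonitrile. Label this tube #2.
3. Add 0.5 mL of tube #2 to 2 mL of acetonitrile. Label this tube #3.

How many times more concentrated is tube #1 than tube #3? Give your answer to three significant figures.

100

Step 1: 500 μL + 0.5 mL = 1000 μL total → factor 1000/500 = 2
Step 2: 1 mL brought to 20 mL → factor 20/1 = 20
Step 3: 0.5 mL + 2 mL = 2.5 mL total → factor 2.5/0.5 = 5
Dilution factor to tube #1 = 2; to tube #3 = 200
[tube #1]/[tube #3] = (factor to tube #3)/(factor to tube #1) = 200/2 = 100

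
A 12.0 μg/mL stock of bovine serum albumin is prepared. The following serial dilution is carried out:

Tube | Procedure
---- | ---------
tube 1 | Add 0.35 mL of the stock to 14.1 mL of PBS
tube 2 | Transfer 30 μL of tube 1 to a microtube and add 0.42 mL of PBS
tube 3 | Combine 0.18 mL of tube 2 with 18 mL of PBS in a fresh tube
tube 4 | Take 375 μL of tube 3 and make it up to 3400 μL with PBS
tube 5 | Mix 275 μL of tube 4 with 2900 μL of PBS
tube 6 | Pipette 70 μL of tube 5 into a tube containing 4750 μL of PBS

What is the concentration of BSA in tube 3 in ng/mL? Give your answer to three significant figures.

0.192 ng/mL

Step 1: 0.35 mL + 14.1 mL = 14.45 mL total → factor 14.45/0.35 = 41.286
Step 2: 30 μL + 0.42 mL = 450 μL total → factor 450/30 = 15
Step 3: 0.18 mL + 18 mL = 18.18 mL total → factor 18.18/0.18 = 101
Dilution factor through tube 3 = 41.286 × 15 × 101 = 62548
[tube 3] = 12.0 μg/mL / 62548 = 0.0001919 μg/mL = 0.192 ng/mL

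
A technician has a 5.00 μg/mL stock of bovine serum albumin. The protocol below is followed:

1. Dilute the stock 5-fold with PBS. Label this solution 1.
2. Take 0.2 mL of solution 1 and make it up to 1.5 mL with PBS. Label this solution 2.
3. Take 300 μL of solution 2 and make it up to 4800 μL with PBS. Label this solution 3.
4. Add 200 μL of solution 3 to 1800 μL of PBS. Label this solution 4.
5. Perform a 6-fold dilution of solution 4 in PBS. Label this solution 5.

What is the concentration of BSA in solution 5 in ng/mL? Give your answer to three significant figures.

Step 1: 5-fold → factor 5
Step 2: 0.2 mL brought to 1.5 mL → factor 1.5/0.2 = 7.5
Step 3: 300 μL brought to 4800 μL → factor 4800/300 = 16
Step 4: 200 μL + 1800 μL = 2000 μL total → factor 2000/200 = 10
Step 5: 6-fold → factor 6
Overall dilution factor = 5 × 7.5 × 16 × 10 × 6 = 36000
Final = 5.00 μg/mL / 36000 = 0.0001389 μg/mL = 0.139 ng/mL

0.139 ng/mL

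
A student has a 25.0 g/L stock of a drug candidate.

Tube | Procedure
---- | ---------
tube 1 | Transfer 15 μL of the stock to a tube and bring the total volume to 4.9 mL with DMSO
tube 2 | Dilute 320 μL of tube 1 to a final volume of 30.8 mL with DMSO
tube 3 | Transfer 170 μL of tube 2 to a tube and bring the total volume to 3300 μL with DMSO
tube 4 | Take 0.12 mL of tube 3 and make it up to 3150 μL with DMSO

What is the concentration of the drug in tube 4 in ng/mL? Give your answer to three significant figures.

1.56 ng/mL

Step 1: 15 μL brought to 4.9 mL → factor 4900/15 = 326.67
Step 2: 320 μL brought to 30.8 mL → factor 30800/320 = 96.25
Step 3: 170 μL brought to 3300 μL → factor 3300/170 = 19.412
Step 4: 0.12 mL brought to 3150 μL → factor 3.15/0.12 = 26.25
Overall dilution factor = 326.67 × 96.25 × 19.412 × 26.25 = 1.6021 × 10^7
Final = 25.0 g/L / 1.6021 × 10^7 = 1.560 × 10^-6 g/L = 1.56 ng/mL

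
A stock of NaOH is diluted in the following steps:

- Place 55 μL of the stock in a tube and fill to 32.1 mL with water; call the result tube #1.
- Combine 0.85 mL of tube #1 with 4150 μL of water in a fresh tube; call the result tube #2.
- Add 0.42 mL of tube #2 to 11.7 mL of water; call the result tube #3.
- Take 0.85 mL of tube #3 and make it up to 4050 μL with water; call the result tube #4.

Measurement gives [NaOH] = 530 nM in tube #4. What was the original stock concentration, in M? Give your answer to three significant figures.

Step 1: 55 μL brought to 32.1 mL → factor 32100/55 = 583.64
Step 2: 0.85 mL + 4150 μL = 5 mL total → factor 5/0.85 = 5.8824
Step 3: 0.42 mL + 11.7 mL = 12.12 mL total → factor 12.12/0.42 = 28.857
Step 4: 0.85 mL brought to 4050 μL → factor 4.05/0.85 = 4.7647
Overall dilution factor = 583.64 × 5.8824 × 28.857 × 4.7647 = 4.7204 × 10^5
Stock = 530 nM × 4.7204 × 10^5 = 2.502 × 10^8 nM = 0.250 M

0.250 M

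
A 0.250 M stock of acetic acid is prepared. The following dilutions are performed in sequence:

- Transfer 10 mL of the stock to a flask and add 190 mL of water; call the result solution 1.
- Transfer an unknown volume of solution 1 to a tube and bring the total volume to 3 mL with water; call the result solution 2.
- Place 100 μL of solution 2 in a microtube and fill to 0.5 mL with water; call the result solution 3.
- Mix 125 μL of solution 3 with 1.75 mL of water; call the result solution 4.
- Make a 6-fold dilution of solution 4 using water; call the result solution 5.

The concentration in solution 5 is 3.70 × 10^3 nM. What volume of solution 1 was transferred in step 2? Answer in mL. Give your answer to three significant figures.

Step 1: 10 mL + 190 mL = 200 mL total → factor 200/10 = 20
Step 2: v brought to 3 mL → factor = 3 mL/v
Step 3: 100 μL brought to 0.5 mL → factor 500/100 = 5
Step 4: 125 μL + 1.75 mL = 1875 μL total → factor 1875/125 = 15
Step 5: 6-fold → factor 6
Product of known-step factors = 9000
Overall factor = 0.250 M / (3.70 × 10^3 nM) = 67568
Step-2 factor = 67568 / 9000 = 7.5075
v = 3 mL / 7.5075 = 0.400 mL

0.400 mL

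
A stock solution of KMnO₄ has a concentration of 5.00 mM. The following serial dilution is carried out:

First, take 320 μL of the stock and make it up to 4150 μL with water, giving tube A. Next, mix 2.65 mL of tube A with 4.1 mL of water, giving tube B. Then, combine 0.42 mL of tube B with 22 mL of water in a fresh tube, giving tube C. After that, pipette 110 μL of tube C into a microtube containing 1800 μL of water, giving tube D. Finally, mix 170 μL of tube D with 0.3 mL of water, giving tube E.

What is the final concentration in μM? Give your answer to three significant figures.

0.0591 μM

Step 1: 320 μL brought to 4150 μL → factor 4150/320 = 12.969
Step 2: 2.65 mL + 4.1 mL = 6.75 mL total → factor 6.75/2.65 = 2.5472
Step 3: 0.42 mL + 22 mL = 22.42 mL total → factor 22.42/0.42 = 53.381
Step 4: 110 μL + 1800 μL = 1910 μL total → factor 1910/110 = 17.364
Step 5: 170 μL + 0.3 mL = 470 μL total → factor 470/170 = 2.7647
Overall dilution factor = 12.969 × 2.5472 × 53.381 × 17.364 × 2.7647 = 84651
Final = 5.00 mM / 84651 = 5.907 × 10^-5 mM = 0.0591 μM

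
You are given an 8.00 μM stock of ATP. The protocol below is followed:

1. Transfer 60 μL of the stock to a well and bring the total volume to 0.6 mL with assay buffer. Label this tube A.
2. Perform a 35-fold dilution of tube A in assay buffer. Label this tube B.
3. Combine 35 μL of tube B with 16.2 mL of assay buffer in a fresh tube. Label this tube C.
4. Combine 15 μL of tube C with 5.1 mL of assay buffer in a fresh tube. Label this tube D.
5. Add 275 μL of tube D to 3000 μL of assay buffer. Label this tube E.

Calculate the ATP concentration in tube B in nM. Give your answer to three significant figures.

22.9 nM

Step 1: 60 μL brought to 0.6 mL → factor 600/60 = 10
Step 2: 35-fold → factor 35
Dilution factor through tube B = 10 × 35 = 350
[tube B] = 8.00 μM / 350 = 0.02286 μM = 22.9 nM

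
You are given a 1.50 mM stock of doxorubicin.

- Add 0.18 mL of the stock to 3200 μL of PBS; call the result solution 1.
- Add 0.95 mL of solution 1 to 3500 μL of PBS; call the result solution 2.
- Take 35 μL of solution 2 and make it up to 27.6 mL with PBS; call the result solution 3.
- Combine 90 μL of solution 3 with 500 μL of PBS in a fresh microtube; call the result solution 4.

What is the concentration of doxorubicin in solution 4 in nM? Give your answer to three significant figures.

3.30 nM

Step 1: 0.18 mL + 3200 μL = 3.38 mL total → factor 3.38/0.18 = 18.778
Step 2: 0.95 mL + 3500 μL = 4.45 mL total → factor 4.45/0.95 = 4.6842
Step 3: 35 μL brought to 27.6 mL → factor 27600/35 = 788.57
Step 4: 90 μL + 500 μL = 590 μL total → factor 590/90 = 6.5556
Overall dilution factor = 18.778 × 4.6842 × 788.57 × 6.5556 = 4.5471 × 10^5
Final = 1.50 mM / 4.5471 × 10^5 = 3.299 × 10^-6 mM = 3.30 nM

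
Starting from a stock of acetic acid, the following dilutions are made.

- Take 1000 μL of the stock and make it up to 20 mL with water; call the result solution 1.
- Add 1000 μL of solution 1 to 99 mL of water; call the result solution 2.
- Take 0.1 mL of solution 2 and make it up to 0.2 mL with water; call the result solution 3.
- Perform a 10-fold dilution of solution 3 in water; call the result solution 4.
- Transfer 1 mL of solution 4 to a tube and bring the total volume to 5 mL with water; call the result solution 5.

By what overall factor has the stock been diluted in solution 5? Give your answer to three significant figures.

Step 1: 1000 μL brought to 20 mL → factor 20000/1000 = 20
Step 2: 1000 μL + 99 mL = 1 × 10^5 μL total → factor 1 × 10^5/1000 = 100
Step 3: 0.1 mL brought to 0.2 mL → factor 0.2/0.1 = 2
Step 4: 10-fold → factor 10
Step 5: 1 mL brought to 5 mL → factor 5/1 = 5
Overall dilution factor = 20 × 100 × 2 × 10 × 5 = 2 × 10^5

2.00 × 10^5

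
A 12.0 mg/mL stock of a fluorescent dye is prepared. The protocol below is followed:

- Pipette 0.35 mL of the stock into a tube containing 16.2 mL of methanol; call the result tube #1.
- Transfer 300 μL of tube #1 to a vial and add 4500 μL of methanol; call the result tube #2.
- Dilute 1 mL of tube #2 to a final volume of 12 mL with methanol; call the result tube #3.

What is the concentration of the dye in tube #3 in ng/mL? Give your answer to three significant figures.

1.32 × 10^3 ng/mL

Step 1: 0.35 mL + 16.2 mL = 16.55 mL total → factor 16.55/0.35 = 47.286
Step 2: 300 μL + 4500 μL = 4800 μL total → factor 4800/300 = 16
Step 3: 1 mL brought to 12 mL → factor 12/1 = 12
Overall dilution factor = 47.286 × 16 × 12 = 9078.9
Final = 12.0 mg/mL / 9078.9 = 0.001322 mg/mL = 1.32 × 10^3 ng/mL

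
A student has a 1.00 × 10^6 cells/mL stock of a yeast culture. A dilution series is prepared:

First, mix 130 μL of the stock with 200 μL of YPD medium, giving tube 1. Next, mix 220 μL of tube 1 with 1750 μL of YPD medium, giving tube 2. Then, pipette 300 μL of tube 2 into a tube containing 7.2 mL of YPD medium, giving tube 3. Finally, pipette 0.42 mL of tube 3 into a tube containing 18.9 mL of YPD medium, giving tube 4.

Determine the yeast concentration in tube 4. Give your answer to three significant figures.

Step 1: 130 μL + 200 μL = 330 μL total → factor 330/130 = 2.5385
Step 2: 220 μL + 1750 μL = 1970 μL total → factor 1970/220 = 8.9545
Step 3: 300 μL + 7.2 mL = 7500 μL total → factor 7500/300 = 25
Step 4: 0.42 mL + 18.9 mL = 19.32 mL total → factor 19.32/0.42 = 46
Overall dilution factor = 2.5385 × 8.9545 × 25 × 46 = 26140
Final = 1.00 × 10^6 cells/mL / 26140 = 38.3 cells/mL

38.3 cells/mL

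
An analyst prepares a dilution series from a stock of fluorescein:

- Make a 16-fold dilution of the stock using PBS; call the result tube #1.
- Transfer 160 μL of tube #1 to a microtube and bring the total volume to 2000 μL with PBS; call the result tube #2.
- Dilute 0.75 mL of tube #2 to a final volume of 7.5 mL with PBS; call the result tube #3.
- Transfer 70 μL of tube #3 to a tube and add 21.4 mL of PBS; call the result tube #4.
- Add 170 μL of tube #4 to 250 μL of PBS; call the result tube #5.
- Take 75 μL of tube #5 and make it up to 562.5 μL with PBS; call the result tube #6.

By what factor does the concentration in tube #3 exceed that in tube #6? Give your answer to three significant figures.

5.68 × 10^3

Step 1: 16-fold → factor 16
Step 2: 160 μL brought to 2000 μL → factor 2000/160 = 12.5
Step 3: 0.75 mL brought to 7.5 mL → factor 7.5/0.75 = 10
Step 4: 70 μL + 21.4 mL = 21470 μL total → factor 21470/70 = 306.71
Step 5: 170 μL + 250 μL = 420 μL total → factor 420/170 = 2.4706
Step 6: 75 μL brought to 562.5 μL → factor 562.5/75 = 7.5
Dilution factor to tube #3 = 2000; to tube #6 = 1.1366 × 10^7
[tube #3]/[tube #6] = (factor to tube #6)/(factor to tube #3) = 1.1366 × 10^7/2000 = 5.68 × 10^3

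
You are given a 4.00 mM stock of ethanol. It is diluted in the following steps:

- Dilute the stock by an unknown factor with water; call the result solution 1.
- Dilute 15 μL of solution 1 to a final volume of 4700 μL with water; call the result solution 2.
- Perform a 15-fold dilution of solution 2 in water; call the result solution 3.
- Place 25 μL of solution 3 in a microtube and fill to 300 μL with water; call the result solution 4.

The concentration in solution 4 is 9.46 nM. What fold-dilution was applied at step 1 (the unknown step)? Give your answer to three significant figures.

7.50-fold

Step 1: unknown factor x
Step 2: 15 μL brought to 4700 μL → factor 4700/15 = 313.33
Step 3: 15-fold → factor 15
Step 4: 25 μL brought to 300 μL → factor 300/25 = 12
Product of known-step factors = 56400
Overall factor = 4.00 mM / (9.46 nM) = 4.2283 × 10^5
x = 4.2283 × 10^5 / 56400 = 7.50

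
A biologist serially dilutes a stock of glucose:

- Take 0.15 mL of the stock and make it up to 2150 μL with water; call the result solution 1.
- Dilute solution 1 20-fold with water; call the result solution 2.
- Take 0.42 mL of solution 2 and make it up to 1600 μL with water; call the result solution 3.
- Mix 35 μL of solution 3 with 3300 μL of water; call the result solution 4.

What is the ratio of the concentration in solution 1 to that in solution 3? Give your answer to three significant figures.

76.2

Step 1: 0.15 mL brought to 2150 μL → factor 2.15/0.15 = 14.333
Step 2: 20-fold → factor 20
Step 3: 0.42 mL brought to 1600 μL → factor 1.6/0.42 = 3.8095
Dilution factor to solution 1 = 14.333; to solution 3 = 1092.1
[solution 1]/[solution 3] = (factor to solution 3)/(factor to solution 1) = 1092.1/14.333 = 76.2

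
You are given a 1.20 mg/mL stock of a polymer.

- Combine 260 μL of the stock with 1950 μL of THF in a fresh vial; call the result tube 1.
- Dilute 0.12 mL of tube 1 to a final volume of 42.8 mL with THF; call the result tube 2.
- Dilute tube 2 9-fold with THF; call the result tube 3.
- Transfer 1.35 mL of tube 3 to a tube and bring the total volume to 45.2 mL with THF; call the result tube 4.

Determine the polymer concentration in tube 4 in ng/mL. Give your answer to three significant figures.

1.31 ng/mL

Step 1: 260 μL + 1950 μL = 2210 μL total → factor 2210/260 = 8.5
Step 2: 0.12 mL brought to 42.8 mL → factor 42.8/0.12 = 356.67
Step 3: 9-fold → factor 9
Step 4: 1.35 mL brought to 45.2 mL → factor 45.2/1.35 = 33.481
Overall dilution factor = 8.5 × 356.67 × 9 × 33.481 = 9.1354 × 10^5
Final = 1.20 mg/mL / 9.1354 × 10^5 = 1.314 × 10^-6 mg/mL = 1.31 ng/mL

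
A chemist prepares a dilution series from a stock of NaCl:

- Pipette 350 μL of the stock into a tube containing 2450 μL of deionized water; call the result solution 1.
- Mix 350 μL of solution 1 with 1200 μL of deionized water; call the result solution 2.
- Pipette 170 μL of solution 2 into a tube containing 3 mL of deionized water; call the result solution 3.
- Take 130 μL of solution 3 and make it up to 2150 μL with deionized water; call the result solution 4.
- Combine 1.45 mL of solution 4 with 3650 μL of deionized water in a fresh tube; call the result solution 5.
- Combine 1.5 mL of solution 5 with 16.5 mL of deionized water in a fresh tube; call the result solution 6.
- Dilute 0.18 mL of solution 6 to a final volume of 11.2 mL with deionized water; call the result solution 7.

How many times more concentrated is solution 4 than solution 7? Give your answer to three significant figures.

Step 1: 350 μL + 2450 μL = 2800 μL total → factor 2800/350 = 8
Step 2: 350 μL + 1200 μL = 1550 μL total → factor 1550/350 = 4.4286
Step 3: 170 μL + 3 mL = 3170 μL total → factor 3170/170 = 18.647
Step 4: 130 μL brought to 2150 μL → factor 2150/130 = 16.538
Step 5: 1.45 mL + 3650 μL = 5.1 mL total → factor 5.1/1.45 = 3.5172
Step 6: 1.5 mL + 16.5 mL = 18 mL total → factor 18/1.5 = 12
Step 7: 0.18 mL brought to 11.2 mL → factor 11.2/0.18 = 62.222
Dilution factor to solution 4 = 10926; to solution 7 = 2.8694 × 10^7
[solution 4]/[solution 7] = (factor to solution 7)/(factor to solution 4) = 2.8694 × 10^7/10926 = 2.63 × 10^3

2.63 × 10^3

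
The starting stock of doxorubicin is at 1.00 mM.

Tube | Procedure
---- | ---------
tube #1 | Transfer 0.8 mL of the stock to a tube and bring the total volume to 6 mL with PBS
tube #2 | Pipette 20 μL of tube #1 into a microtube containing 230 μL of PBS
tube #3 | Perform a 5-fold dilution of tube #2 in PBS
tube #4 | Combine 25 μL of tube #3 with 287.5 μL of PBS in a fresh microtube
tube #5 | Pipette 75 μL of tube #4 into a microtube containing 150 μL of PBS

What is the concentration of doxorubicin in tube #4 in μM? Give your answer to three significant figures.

0.171 μM

Step 1: 0.8 mL brought to 6 mL → factor 6/0.8 = 7.5
Step 2: 20 μL + 230 μL = 250 μL total → factor 250/20 = 12.5
Step 3: 5-fold → factor 5
Step 4: 25 μL + 287.5 μL = 312.5 μL total → factor 312.5/25 = 12.5
Dilution factor through tube #4 = 7.5 × 12.5 × 5 × 12.5 = 5859.4
[tube #4] = 1.00 mM / 5859.4 = 0.0001707 mM = 0.171 μM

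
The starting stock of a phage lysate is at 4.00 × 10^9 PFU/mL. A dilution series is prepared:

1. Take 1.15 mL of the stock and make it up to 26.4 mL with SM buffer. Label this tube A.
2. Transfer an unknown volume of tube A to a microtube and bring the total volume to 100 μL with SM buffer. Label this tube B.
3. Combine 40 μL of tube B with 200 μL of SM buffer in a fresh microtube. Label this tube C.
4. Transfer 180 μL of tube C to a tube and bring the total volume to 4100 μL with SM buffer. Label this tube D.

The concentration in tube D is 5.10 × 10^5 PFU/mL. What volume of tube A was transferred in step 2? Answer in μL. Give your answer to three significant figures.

Step 1: 1.15 mL brought to 26.4 mL → factor 26.4/1.15 = 22.957
Step 2: v brought to 100 μL → factor = 100 μL/v
Step 3: 40 μL + 200 μL = 240 μL total → factor 240/40 = 6
Step 4: 180 μL brought to 4100 μL → factor 4100/180 = 22.778
Product of known-step factors = 3137.4
Overall factor = 4.00 × 10^9 PFU/mL / (5.10 × 10^5 PFU/mL) = 7843.1
Step-2 factor = 7843.1 / 3137.4 = 2.4999
v = 100 μL / 2.4999 = 40.0 μL

40.0 μL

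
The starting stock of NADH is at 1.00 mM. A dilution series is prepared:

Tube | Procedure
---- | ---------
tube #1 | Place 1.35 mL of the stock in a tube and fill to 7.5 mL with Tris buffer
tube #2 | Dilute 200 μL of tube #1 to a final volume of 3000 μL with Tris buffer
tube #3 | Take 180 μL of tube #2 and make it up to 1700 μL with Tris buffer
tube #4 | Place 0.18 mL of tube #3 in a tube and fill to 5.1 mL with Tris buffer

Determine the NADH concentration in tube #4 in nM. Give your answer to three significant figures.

Step 1: 1.35 mL brought to 7.5 mL → factor 7.5/1.35 = 5.5556
Step 2: 200 μL brought to 3000 μL → factor 3000/200 = 15
Step 3: 180 μL brought to 1700 μL → factor 1700/180 = 9.4444
Step 4: 0.18 mL brought to 5.1 mL → factor 5.1/0.18 = 28.333
Overall dilution factor = 5.5556 × 15 × 9.4444 × 28.333 = 22299
Final = 1.00 mM / 22299 = 4.484 × 10^-5 mM = 44.8 nM

44.8 nM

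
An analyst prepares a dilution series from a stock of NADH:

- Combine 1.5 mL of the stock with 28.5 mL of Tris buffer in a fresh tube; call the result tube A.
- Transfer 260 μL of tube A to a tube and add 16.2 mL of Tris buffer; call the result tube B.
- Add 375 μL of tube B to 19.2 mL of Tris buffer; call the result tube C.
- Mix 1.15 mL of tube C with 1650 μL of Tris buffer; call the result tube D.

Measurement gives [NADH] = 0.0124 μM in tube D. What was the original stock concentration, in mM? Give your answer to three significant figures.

Step 1: 1.5 mL + 28.5 mL = 30 mL total → factor 30/1.5 = 20
Step 2: 260 μL + 16.2 mL = 16460 μL total → factor 16460/260 = 63.308
Step 3: 375 μL + 19.2 mL = 19575 μL total → factor 19575/375 = 52.2
Step 4: 1.15 mL + 1650 μL = 2.8 mL total → factor 2.8/1.15 = 2.4348
Overall dilution factor = 20 × 63.308 × 52.2 × 2.4348 = 1.6092 × 10^5
Stock = 0.0124 μM × 1.6092 × 10^5 = 1995 μM = 2.00 mM

2.00 mM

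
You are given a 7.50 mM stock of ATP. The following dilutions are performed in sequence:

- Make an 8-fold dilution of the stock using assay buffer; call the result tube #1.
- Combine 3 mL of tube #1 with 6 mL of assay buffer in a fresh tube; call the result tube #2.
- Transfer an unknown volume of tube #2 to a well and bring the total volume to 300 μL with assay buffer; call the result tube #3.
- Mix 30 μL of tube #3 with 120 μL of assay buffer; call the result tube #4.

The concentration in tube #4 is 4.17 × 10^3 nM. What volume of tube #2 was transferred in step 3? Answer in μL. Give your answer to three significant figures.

Step 1: 8-fold → factor 8
Step 2: 3 mL + 6 mL = 9 mL total → factor 9/3 = 3
Step 3: v brought to 300 μL → factor = 300 μL/v
Step 4: 30 μL + 120 μL = 150 μL total → factor 150/30 = 5
Product of known-step factors = 120
Overall factor = 7.50 mM / (4.17 × 10^3 nM) = 1798.6
Step-3 factor = 1798.6 / 120 = 14.988
v = 300 μL / 14.988 = 20.0 μL

20.0 μL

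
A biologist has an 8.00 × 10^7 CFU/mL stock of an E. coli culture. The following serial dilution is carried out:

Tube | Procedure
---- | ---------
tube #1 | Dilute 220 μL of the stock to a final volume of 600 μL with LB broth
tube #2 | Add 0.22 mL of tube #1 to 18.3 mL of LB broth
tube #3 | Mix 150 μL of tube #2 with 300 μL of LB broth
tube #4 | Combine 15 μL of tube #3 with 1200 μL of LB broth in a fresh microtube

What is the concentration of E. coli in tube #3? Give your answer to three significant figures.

1.16 × 10^5 CFU/mL

Step 1: 220 μL brought to 600 μL → factor 600/220 = 2.7273
Step 2: 0.22 mL + 18.3 mL = 18.52 mL total → factor 18.52/0.22 = 84.182
Step 3: 150 μL + 300 μL = 450 μL total → factor 450/150 = 3
Dilution factor through tube #3 = 2.7273 × 84.182 × 3 = 688.76
[tube #3] = 8.00 × 10^7 CFU/mL / 688.76 = 1.16 × 10^5 CFU/mL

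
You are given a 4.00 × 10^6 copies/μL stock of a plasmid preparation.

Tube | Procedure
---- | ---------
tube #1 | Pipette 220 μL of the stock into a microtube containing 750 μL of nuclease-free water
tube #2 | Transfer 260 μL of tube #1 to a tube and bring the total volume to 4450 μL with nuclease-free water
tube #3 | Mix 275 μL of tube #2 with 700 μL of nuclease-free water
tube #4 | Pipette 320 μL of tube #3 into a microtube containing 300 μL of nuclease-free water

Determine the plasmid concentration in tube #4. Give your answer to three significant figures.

Step 1: 220 μL + 750 μL = 970 μL total → factor 970/220 = 4.4091
Step 2: 260 μL brought to 4450 μL → factor 4450/260 = 17.115
Step 3: 275 μL + 700 μL = 975 μL total → factor 975/275 = 3.5455
Step 4: 320 μL + 300 μL = 620 μL total → factor 620/320 = 1.9375
Overall dilution factor = 4.4091 × 17.115 × 3.5455 × 1.9375 = 518.38
Final = 4.00 × 10^6 copies/μL / 518.38 = 7.72 × 10^3 copies/μL

7.72 × 10^3 copies/μL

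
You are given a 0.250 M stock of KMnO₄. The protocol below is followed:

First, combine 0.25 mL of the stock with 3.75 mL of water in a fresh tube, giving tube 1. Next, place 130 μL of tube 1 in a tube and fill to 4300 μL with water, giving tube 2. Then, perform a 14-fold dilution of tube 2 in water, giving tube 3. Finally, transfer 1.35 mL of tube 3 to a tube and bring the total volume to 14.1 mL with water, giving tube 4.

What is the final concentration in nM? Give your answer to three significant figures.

Step 1: 0.25 mL + 3.75 mL = 4 mL total → factor 4/0.25 = 16
Step 2: 130 μL brought to 4300 μL → factor 4300/130 = 33.077
Step 3: 14-fold → factor 14
Step 4: 1.35 mL brought to 14.1 mL → factor 14.1/1.35 = 10.444
Overall dilution factor = 16 × 33.077 × 14 × 10.444 = 77385
Final = 0.250 M / 77385 = 3.231 × 10^-6 M = 3.23 × 10^3 nM

3.23 × 10^3 nM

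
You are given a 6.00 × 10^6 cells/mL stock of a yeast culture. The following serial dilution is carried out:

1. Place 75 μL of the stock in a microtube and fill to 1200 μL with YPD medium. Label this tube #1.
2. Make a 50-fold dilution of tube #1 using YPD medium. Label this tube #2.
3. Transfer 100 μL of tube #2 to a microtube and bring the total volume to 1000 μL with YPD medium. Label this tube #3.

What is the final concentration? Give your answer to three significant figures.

Step 1: 75 μL brought to 1200 μL → factor 1200/75 = 16
Step 2: 50-fold → factor 50
Step 3: 100 μL brought to 1000 μL → factor 1000/100 = 10
Overall dilution factor = 16 × 50 × 10 = 8000
Final = 6.00 × 10^6 cells/mL / 8000 = 750 cells/mL

750 cells/mL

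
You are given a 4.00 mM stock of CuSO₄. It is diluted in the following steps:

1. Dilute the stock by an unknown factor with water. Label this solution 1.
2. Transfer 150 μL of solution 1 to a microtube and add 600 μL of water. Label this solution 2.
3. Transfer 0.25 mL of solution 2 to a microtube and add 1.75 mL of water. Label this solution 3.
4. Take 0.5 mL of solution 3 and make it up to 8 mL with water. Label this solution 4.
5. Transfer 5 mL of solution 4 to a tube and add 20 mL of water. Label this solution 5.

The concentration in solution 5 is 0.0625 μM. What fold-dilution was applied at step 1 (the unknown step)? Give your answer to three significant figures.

Step 1: unknown factor x
Step 2: 150 μL + 600 μL = 750 μL total → factor 750/150 = 5
Step 3: 0.25 mL + 1.75 mL = 2 mL total → factor 2/0.25 = 8
Step 4: 0.5 mL brought to 8 mL → factor 8/0.5 = 16
Step 5: 5 mL + 20 mL = 25 mL total → factor 25/5 = 5
Product of known-step factors = 3200
Overall factor = 4.00 mM / (0.0625 μM) = 64000
x = 64000 / 3200 = 20.0

20.0-fold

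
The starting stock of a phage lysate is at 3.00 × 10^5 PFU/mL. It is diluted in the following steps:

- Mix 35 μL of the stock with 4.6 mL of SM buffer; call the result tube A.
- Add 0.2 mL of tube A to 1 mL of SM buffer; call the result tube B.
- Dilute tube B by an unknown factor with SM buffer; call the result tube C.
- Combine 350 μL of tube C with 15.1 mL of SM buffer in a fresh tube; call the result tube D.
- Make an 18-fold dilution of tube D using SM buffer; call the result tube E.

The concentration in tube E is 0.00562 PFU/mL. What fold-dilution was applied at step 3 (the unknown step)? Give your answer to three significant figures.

84.6-fold

Step 1: 35 μL + 4.6 mL = 4635 μL total → factor 4635/35 = 132.43
Step 2: 0.2 mL + 1 mL = 1.2 mL total → factor 1.2/0.2 = 6
Step 3: unknown factor x
Step 4: 350 μL + 15.1 mL = 15450 μL total → factor 15450/350 = 44.143
Step 5: 18-fold → factor 18
Product of known-step factors = 6.3134 × 10^5
Overall factor = 3.00 × 10^5 PFU/mL / (0.00562 PFU/mL) = 5.3381 × 10^7
x = 5.3381 × 10^7 / 6.3134 × 10^5 = 84.6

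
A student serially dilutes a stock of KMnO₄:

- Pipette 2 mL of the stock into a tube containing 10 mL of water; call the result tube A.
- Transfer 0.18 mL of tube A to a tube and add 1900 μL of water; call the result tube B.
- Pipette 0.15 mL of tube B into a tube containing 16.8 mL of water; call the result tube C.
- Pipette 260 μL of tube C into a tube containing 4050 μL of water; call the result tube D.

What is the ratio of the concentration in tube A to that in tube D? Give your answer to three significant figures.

2.16 × 10^4

Step 1: 2 mL + 10 mL = 12 mL total → factor 12/2 = 6
Step 2: 0.18 mL + 1900 μL = 2.08 mL total → factor 2.08/0.18 = 11.556
Step 3: 0.15 mL + 16.8 mL = 16.95 mL total → factor 16.95/0.15 = 113
Step 4: 260 μL + 4050 μL = 4310 μL total → factor 4310/260 = 16.577
Dilution factor to tube A = 6; to tube D = 1.2987 × 10^5
[tube A]/[tube D] = (factor to tube D)/(factor to tube A) = 1.2987 × 10^5/6 = 2.16 × 10^4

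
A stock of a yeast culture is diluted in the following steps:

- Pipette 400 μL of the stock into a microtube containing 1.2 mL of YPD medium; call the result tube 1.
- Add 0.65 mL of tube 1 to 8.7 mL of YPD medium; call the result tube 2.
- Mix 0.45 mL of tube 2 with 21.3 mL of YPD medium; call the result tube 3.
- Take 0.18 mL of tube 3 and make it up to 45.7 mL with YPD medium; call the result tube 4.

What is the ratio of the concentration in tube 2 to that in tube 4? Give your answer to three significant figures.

Step 1: 400 μL + 1.2 mL = 1600 μL total → factor 1600/400 = 4
Step 2: 0.65 mL + 8.7 mL = 9.35 mL total → factor 9.35/0.65 = 14.385
Step 3: 0.45 mL + 21.3 mL = 21.75 mL total → factor 21.75/0.45 = 48.333
Step 4: 0.18 mL brought to 45.7 mL → factor 45.7/0.18 = 253.89
Dilution factor to tube 2 = 57.538; to tube 4 = 7.0607 × 10^5
[tube 2]/[tube 4] = (factor to tube 4)/(factor to tube 2) = 7.0607 × 10^5/57.538 = 1.23 × 10^4

1.23 × 10^4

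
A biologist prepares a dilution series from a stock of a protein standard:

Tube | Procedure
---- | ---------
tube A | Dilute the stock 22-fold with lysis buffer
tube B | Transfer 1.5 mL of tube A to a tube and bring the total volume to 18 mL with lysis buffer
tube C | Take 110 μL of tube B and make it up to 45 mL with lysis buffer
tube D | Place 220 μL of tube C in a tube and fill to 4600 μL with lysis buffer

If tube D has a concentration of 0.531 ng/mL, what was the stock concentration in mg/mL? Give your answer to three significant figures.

1.20 mg/mL

Step 1: 22-fold → factor 22
Step 2: 1.5 mL brought to 18 mL → factor 18/1.5 = 12
Step 3: 110 μL brought to 45 mL → factor 45000/110 = 409.09
Step 4: 220 μL brought to 4600 μL → factor 4600/220 = 20.909
Overall dilution factor = 22 × 12 × 409.09 × 20.909 = 2.2582 × 10^6
Stock = 0.531 ng/mL × 2.2582 × 10^6 = 1.199 × 10^6 ng/mL = 1.20 mg/mL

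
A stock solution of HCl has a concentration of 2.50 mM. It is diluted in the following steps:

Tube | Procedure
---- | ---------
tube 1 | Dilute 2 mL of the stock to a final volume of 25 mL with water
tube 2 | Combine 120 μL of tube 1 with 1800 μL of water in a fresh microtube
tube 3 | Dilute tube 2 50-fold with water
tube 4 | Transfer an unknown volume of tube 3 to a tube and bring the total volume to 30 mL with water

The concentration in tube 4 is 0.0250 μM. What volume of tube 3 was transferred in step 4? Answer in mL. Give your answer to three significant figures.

Step 1: 2 mL brought to 25 mL → factor 25/2 = 12.5
Step 2: 120 μL + 1800 μL = 1920 μL total → factor 1920/120 = 16
Step 3: 50-fold → factor 50
Step 4: v brought to 30 mL → factor = 30 mL/v
Product of known-step factors = 10000
Overall factor = 2.50 mM / (0.0250 μM) = 1 × 10^5
Step-4 factor = 1 × 10^5 / 10000 = 10
v = 30 mL / 10 = 3.00 mL

3.00 mL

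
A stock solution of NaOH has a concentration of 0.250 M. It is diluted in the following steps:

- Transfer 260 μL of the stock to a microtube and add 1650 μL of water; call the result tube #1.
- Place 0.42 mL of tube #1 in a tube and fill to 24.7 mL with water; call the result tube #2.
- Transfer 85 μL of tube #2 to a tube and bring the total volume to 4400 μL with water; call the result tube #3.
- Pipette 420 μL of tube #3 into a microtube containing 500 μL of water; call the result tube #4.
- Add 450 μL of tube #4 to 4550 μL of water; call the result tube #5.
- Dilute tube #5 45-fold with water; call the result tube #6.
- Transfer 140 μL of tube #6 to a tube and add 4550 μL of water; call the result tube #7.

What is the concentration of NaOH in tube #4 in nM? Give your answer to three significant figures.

Step 1: 260 μL + 1650 μL = 1910 μL total → factor 1910/260 = 7.3462
Step 2: 0.42 mL brought to 24.7 mL → factor 24.7/0.42 = 58.81
Step 3: 85 μL brought to 4400 μL → factor 4400/85 = 51.765
Step 4: 420 μL + 500 μL = 920 μL total → factor 920/420 = 2.1905
Dilution factor through tube #4 = 7.3462 × 58.81 × 51.765 × 2.1905 = 48987
[tube #4] = 0.250 M / 48987 = 5.103 × 10^-6 M = 5.10 × 10^3 nM

5.10 × 10^3 nM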